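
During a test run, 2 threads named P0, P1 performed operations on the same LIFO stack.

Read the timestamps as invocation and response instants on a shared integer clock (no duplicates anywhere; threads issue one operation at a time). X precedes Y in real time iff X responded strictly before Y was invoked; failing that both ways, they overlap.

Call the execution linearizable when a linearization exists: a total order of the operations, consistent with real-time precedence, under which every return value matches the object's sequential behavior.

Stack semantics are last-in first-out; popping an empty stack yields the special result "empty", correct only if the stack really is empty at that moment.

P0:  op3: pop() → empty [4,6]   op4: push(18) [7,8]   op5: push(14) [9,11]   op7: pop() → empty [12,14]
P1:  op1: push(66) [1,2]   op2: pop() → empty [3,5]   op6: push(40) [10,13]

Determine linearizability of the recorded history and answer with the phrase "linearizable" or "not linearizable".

events 1..5 are fine; event 6 — the response of op3 at time 6 — makes the prefix non-linearizable
real-time-consistent orders of the 3 completed operations: 2 — all fail the LIFO stack replay
sample order op1, op2, op3 stalls at step 2 — op2 pop() → empty has no legal effect
sample order op1, op3, op2 stalls at step 2 — op3 pop() → empty has no legal effect

not linearizable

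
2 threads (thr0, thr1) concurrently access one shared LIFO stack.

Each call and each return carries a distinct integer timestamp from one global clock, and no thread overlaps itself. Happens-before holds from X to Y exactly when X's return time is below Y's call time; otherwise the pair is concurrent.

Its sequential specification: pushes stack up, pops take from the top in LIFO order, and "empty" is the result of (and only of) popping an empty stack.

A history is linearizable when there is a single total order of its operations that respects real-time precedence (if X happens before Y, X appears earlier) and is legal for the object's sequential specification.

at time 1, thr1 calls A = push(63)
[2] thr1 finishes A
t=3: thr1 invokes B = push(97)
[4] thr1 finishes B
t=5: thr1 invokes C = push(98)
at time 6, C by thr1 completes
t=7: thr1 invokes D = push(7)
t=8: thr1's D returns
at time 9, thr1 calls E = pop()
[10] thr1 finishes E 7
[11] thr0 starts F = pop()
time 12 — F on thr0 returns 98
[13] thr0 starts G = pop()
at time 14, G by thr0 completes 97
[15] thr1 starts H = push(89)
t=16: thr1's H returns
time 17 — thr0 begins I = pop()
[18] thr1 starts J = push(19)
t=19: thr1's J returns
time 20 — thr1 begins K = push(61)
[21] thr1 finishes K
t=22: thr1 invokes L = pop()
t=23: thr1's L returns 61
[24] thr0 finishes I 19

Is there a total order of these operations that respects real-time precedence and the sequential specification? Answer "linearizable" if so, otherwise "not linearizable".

linearizable

one valid linearization: A, B, C, D, E, F, G, H, J, I, K, L
step 1: A push(63) — stack <63>
step 2: B push(97) — stack <63,97>
step 3: C push(98) — stack <63,97,98>
step 4: D push(7) — stack <63,97,98,7>
step 5: E pop() → 7 — stack <63,97,98>
step 6: F pop() → 98 — stack <63,97>
step 7: G pop() → 97 — stack <63>
step 8: H push(89) — stack <63,89>
step 9: J push(19) — stack <63,89,19>
step 10: I pop() → 19 — stack <63,89>
step 11: K push(61) — stack <63,89,61>
step 12: L pop() → 61 — stack <63,89>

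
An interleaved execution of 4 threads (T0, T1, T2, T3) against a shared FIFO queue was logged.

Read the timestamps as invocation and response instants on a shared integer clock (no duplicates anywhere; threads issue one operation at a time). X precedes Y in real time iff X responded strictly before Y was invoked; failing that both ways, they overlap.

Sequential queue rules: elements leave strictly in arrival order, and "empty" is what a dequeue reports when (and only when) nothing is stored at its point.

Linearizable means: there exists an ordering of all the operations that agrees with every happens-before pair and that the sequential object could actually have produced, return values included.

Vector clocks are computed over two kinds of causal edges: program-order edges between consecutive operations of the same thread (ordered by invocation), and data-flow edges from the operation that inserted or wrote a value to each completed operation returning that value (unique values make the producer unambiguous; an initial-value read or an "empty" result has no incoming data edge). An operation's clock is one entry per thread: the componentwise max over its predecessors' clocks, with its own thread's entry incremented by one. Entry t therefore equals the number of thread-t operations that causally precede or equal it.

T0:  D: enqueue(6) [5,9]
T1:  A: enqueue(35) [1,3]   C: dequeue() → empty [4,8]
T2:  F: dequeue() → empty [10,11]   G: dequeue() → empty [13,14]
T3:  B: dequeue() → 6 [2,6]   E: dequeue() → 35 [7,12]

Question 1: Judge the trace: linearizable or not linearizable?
through event 7 a valid linearization exists; event 8 (C responding at time 8) ends that
3 completed operations, 3 real-time-consistent orders — every FIFO queue replay fails
completion choices over the 2 pending operations (D, E) were checked; none helps
sample order A, B, C (pending dropped) stalls at step 2 — B dequeue() → 6 has no legal effect
sample order A, C, B (pending dropped) stalls at step 2 — C dequeue() → empty has no legal effect

not linearizable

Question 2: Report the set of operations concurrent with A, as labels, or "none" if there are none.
Answer: B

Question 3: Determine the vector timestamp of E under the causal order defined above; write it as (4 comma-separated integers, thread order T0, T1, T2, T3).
Answer: (1, 1, 0, 2)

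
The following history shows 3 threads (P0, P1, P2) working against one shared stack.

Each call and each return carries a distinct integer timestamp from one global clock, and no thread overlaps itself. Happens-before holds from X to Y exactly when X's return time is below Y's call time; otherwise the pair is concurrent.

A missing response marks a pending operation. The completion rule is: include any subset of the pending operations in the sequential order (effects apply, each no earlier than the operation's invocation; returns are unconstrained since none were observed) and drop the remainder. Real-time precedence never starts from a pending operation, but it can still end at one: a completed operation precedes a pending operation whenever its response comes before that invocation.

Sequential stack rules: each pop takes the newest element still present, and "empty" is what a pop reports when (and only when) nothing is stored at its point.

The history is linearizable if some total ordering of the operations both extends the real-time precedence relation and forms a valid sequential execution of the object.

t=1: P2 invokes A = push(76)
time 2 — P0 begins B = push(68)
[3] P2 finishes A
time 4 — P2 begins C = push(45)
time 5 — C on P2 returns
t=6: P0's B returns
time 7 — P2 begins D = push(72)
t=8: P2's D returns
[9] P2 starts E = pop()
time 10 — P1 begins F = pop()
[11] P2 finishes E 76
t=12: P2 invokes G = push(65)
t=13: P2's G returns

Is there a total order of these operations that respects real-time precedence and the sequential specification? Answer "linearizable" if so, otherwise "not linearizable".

not linearizable

through event 10 a valid linearization exists; event 11 (E responding at time 11) ends that
checked exhaustively: 3 real-time-consistent orders of 5 completed operations, zero legal stack replays
include/drop combinations of the 1 pending operation (F) were all tried; none helps
for example A, B, C, D, E (pending dropped) fails at step 5: E pop() → 76 is not legal there
for example A, C, B, D, E (pending dropped) fails at step 5: E pop() → 76 is not legal there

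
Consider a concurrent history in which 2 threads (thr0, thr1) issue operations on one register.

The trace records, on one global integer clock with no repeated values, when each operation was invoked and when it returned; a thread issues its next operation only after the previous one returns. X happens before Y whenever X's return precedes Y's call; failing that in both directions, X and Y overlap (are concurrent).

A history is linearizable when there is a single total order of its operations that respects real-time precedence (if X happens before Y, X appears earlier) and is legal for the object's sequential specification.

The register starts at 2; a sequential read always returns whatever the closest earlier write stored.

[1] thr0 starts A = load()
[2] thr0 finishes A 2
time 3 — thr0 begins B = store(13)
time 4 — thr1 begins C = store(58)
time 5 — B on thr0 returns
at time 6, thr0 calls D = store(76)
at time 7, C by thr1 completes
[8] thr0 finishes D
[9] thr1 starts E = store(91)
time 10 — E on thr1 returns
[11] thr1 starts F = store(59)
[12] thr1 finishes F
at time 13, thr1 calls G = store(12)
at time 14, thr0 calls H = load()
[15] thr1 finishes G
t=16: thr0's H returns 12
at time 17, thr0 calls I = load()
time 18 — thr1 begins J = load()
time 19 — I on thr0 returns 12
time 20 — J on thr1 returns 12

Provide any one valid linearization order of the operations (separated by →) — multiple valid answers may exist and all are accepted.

step 1: A load() → 2 — value 2
step 2: B store(13) — value 13
step 3: C store(58) — value 58
step 4: D store(76) — value 76
step 5: E store(91) — value 91
step 6: F store(59) — value 59
step 7: G store(12) — value 12
step 8: H load() → 12 — value 12
step 9: I load() → 12 — value 12
step 10: J load() → 12 — value 12

A → B → C → D → E → F → G → H → I → J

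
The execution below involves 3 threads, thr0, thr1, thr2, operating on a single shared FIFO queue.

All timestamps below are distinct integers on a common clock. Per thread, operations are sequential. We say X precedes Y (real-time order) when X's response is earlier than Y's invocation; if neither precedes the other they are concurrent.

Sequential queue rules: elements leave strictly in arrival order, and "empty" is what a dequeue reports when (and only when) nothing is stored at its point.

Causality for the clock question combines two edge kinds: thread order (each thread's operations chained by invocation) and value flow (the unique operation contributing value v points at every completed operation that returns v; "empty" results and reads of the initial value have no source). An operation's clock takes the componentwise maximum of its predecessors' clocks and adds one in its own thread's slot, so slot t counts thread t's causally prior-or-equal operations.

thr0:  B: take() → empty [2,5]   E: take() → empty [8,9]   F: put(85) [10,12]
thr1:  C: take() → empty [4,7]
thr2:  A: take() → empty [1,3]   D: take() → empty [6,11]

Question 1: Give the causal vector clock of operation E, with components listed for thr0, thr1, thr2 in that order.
root op A, invoked 1: fresh clock plus thr2's own tick → (0, 0, 1)
root op C, invoked 4: fresh clock plus thr1's own tick → (0, 1, 0)
root op B, invoked 2: fresh clock plus thr0's own tick → (1, 0, 0)
D (invocation 6): componentwise max over VC(A)=(0, 0, 1), +1 at thr2, giving (0, 0, 2)
E (invocation 8): componentwise max over VC(B)=(1, 0, 0), +1 at thr0, giving (2, 0, 0)
F (invocation 10): componentwise max over VC(E)=(2, 0, 0), +1 at thr0, giving (3, 0, 0)
target: VC(E) = (2, 0, 0)

(2, 0, 0)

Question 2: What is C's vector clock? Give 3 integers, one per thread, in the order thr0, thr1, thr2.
invoked at 1, A has no predecessors; its own thr2 bump gives (0, 0, 1)
invoked at 4, C has no predecessors; its own thr1 bump gives (0, 1, 0)
invoked at 2, B has no predecessors; its own thr0 bump gives (1, 0, 0)
D, invoked 6, takes VC(A)=(0, 0, 1) under max, adds 1 for thr2 → (0, 0, 2)
E, invoked 8, takes VC(B)=(1, 0, 0) under max, adds 1 for thr0 → (2, 0, 0)
F, invoked 10, takes VC(E)=(2, 0, 0) under max, adds 1 for thr0 → (3, 0, 0)
target: VC(C) = (0, 1, 0)

(0, 1, 0)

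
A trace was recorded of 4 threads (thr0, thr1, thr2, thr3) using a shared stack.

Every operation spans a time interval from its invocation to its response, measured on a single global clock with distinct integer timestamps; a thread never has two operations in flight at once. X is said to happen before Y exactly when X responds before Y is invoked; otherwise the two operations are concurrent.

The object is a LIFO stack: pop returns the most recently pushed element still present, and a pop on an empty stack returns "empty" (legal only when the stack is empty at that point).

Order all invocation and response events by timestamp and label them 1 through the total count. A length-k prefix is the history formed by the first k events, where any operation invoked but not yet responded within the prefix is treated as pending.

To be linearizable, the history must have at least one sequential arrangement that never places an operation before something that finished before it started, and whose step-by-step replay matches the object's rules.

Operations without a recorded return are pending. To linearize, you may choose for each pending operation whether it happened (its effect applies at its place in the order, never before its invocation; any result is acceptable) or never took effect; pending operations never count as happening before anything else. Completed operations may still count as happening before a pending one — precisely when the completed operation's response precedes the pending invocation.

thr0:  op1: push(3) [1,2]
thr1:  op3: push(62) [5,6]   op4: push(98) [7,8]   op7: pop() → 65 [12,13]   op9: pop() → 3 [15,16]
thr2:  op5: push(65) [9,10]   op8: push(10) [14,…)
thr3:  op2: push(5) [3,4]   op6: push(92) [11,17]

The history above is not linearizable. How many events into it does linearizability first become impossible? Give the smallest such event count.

16

events 1..15 are still linearizable — one witness is op1, op2, op3, op4, op5, op7:
after step 1 (op1 push(3)): stack <3>
after step 2 (op2 push(5)): stack <3,5>
after step 3 (op3 push(62)): stack <3,5,62>
after step 4 (op4 push(98)): stack <3,5,62,98>
after step 5 (op5 push(65)): stack <3,5,62,98,65>
after step 6 (op7 pop() → 65): stack <3,5,62,98>
once event 16 joins (op9's response, time 16), exhaustive search finds no witness
include/drop combinations of the 2 pending operations (op6, op8) were all tried; none helps
sample order op1, op2, op3, op4, op5, op7, op9 (pending dropped) stalls at step 7 — op9 pop() → 3 has no legal effect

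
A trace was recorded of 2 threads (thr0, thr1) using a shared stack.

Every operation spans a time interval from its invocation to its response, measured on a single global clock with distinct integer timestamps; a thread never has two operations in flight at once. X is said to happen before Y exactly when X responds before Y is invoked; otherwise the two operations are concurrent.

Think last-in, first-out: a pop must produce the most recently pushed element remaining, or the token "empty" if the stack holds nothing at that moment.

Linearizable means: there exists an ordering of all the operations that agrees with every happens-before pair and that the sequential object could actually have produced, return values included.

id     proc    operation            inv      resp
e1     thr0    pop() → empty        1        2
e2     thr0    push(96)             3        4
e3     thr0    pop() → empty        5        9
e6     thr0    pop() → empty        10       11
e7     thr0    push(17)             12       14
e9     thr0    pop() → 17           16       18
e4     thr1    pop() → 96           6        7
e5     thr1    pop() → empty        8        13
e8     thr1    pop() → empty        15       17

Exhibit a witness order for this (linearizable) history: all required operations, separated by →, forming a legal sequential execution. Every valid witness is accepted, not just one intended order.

e1 → e2 → e4 → e3 → e5 → e6 → e7 → e9 → e8

1. e1 pop() → empty, leaving stack <>
2. e2 push(96), leaving stack <96>
3. e4 pop() → 96, leaving stack <>
4. e3 pop() → empty, leaving stack <>
5. e5 pop() → empty, leaving stack <>
6. e6 pop() → empty, leaving stack <>
7. e7 push(17), leaving stack <17>
8. e9 pop() → 17, leaving stack <>
9. e8 pop() → empty, leaving stack <>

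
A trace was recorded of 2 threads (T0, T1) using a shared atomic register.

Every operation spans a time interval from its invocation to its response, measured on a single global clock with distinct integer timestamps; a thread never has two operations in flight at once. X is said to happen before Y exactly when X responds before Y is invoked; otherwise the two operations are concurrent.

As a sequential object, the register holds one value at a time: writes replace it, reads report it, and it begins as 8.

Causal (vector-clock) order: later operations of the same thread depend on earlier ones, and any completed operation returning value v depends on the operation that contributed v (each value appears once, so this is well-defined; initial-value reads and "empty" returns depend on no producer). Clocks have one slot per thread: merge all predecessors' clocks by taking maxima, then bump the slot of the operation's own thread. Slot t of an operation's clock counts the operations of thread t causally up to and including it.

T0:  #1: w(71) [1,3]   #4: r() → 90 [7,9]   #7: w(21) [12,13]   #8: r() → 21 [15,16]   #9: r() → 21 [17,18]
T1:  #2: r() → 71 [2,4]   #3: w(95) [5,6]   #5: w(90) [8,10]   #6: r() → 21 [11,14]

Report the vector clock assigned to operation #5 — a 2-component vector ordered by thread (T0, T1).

invoked at 1, #1 has no predecessors; its own T0 bump gives (1, 0)
#2 (invocation 2): componentwise max over VC(#1)=(1, 0), +1 at T1, giving (1, 1)
#3 (invocation 5): componentwise max over VC(#2)=(1, 1), +1 at T1, giving (1, 2)
#5 (invocation 8): componentwise max over VC(#3)=(1, 2), +1 at T1, giving (1, 3)
#4 (invocation 7): componentwise max over VC(#1)=(1, 0), VC(#5)=(1, 3), +1 at T0, giving (2, 3)
#7 (invocation 12): componentwise max over VC(#4)=(2, 3), +1 at T0, giving (3, 3)
#6 (invocation 11): componentwise max over VC(#5)=(1, 3), VC(#7)=(3, 3), +1 at T1, giving (3, 4)
#8 (invocation 15): componentwise max over VC(#7)=(3, 3), +1 at T0, giving (4, 3)
#9 (invocation 17): componentwise max over VC(#7)=(3, 3), VC(#8)=(4, 3), +1 at T0, giving (5, 3)
target: VC(#5) = (1, 3)

(1, 3)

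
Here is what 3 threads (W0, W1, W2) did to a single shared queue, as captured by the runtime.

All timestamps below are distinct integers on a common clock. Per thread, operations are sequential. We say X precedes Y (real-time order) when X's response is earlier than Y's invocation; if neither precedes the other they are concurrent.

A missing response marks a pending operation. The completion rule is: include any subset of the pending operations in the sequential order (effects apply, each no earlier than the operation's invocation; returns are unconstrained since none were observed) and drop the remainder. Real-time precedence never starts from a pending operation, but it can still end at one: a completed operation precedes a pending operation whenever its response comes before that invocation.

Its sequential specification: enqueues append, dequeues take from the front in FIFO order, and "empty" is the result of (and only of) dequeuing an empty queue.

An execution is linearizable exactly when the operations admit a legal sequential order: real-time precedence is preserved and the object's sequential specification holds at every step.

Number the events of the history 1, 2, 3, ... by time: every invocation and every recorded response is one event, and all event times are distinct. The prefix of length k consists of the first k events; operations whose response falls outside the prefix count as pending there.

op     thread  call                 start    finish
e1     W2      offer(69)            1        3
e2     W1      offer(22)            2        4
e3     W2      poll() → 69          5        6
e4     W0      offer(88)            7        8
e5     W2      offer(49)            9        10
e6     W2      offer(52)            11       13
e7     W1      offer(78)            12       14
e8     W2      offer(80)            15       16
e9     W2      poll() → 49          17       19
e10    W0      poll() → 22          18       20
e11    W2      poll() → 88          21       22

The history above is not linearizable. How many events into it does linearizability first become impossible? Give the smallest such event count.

19

events 1..18 are linearizable, e.g. via e1, e2, e3, e4, e5, e6, e7, e8:
step 1: e1 offer(69) — queue <69>
step 2: e2 offer(22) — queue <69,22>
step 3: e3 poll() → 69 — queue <22>
step 4: e4 offer(88) — queue <22,88>
step 5: e5 offer(49) — queue <22,88,49>
step 6: e6 offer(52) — queue <22,88,49,52>
step 7: e7 offer(78) — queue <22,88,49,52,78>
step 8: e8 offer(80) — queue <22,88,49,52,78,80>
with event 19 included (e9 responding at time 19), all real-time-consistent orders fail
completion choices over the 1 pending operation (e10) were checked; none helps
sample order e1, e2, e3, e4, e5, e6, e7, e8, e9 (pending dropped) stalls at step 9 — e9 poll() → 49 has no legal effect
sample order e1, e2, e3, e4, e5, e7, e6, e8, e9 (pending dropped) stalls at step 9 — e9 poll() → 49 has no legal effect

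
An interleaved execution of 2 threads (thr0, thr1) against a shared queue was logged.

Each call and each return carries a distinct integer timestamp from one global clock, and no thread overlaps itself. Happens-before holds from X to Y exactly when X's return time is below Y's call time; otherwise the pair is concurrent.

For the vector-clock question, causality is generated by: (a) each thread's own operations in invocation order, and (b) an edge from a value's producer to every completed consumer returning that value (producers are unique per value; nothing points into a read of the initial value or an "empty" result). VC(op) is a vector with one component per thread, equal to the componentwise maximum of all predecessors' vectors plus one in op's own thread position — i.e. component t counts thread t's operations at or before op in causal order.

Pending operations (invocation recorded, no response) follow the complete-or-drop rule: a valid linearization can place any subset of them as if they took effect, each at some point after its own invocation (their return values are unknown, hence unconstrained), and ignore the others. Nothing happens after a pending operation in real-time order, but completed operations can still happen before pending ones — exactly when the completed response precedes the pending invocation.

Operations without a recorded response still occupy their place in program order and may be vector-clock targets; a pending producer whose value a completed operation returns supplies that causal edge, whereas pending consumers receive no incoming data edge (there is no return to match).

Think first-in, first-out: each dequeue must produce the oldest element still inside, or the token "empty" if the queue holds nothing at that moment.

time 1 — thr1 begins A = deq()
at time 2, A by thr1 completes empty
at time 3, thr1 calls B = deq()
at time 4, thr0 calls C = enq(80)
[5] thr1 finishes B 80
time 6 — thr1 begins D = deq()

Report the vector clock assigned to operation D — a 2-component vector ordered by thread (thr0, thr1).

VC(A, invoked at 1): no causal predecessors; +1 on thr1 → (0, 1)
VC(C, invoked at 4): no causal predecessors; +1 on thr0 → (1, 0)
merge at B (invoked 3): VC(A)=(0, 1), VC(C)=(1, 0), own-thread bump on thr1 → (1, 2)
merge at D (invoked 6): VC(B)=(1, 2), own-thread bump on thr1 → (1, 3)
target: VC(D) = (1, 3)

(1, 3)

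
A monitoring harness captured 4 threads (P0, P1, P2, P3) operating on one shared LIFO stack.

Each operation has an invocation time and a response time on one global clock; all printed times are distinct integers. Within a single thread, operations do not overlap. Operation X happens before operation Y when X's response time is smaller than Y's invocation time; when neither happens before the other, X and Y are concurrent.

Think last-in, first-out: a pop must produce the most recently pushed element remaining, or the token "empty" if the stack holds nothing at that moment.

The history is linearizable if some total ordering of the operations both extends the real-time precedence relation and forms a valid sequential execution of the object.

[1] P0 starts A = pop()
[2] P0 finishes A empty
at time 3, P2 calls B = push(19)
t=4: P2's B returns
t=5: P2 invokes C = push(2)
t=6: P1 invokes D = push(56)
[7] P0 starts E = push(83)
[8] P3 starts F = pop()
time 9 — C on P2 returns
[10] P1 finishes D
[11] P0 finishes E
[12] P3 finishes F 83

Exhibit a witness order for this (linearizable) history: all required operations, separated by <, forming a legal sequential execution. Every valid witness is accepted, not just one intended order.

A < B < C < D < E < F

after step 1 (A pop() → empty): stack <>
after step 2 (B push(19)): stack <19>
after step 3 (C push(2)): stack <19,2>
after step 4 (D push(56)): stack <19,2,56>
after step 5 (E push(83)): stack <19,2,56,83>
after step 6 (F pop() → 83): stack <19,2,56>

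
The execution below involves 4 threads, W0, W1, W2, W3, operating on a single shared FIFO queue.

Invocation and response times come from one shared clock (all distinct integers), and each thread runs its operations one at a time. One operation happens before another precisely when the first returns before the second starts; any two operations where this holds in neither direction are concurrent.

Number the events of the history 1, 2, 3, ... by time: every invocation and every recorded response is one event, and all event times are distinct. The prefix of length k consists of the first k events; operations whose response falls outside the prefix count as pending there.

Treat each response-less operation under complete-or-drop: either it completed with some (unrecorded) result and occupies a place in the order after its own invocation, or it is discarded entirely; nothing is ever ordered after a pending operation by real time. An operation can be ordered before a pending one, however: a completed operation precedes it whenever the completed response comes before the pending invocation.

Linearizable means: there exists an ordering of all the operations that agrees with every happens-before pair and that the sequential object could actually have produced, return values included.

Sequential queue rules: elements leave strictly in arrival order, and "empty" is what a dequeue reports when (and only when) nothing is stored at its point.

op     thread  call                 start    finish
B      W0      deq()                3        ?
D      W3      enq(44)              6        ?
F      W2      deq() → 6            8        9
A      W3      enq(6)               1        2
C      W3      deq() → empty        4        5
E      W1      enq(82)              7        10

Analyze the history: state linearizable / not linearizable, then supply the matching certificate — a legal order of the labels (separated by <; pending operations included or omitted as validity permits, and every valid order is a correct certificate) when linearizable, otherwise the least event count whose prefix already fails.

not linearizable — minimal violating prefix: 9 events

through event 8 a valid linearization exists; event 9 (F responding at time 9) ends that
a single order respects real time; the 3 completed FIFO queue operations fail replay along it
no completion choice of the 3 pending operations (B, D, E) rescues it — every subset was tried
e.g. A, C, F (pending dropped): illegal at step 2, since C deq() → empty cannot apply there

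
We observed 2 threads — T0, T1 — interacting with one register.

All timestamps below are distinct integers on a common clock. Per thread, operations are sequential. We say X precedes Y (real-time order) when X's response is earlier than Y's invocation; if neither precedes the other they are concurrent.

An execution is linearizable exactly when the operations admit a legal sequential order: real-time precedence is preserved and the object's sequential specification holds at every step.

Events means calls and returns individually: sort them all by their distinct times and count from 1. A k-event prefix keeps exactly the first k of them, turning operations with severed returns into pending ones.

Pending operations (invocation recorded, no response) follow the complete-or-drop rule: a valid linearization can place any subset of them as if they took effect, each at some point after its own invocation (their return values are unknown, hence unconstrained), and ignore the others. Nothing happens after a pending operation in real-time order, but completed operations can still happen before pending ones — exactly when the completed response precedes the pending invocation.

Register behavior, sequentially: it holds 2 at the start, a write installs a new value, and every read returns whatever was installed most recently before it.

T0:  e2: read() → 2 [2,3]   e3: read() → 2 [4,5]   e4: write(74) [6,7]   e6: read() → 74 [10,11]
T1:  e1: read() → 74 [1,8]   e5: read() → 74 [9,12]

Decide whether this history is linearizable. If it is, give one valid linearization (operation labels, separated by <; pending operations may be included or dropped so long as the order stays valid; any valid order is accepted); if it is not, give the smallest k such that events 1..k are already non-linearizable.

linearizable — witness: e2 < e3 < e4 < e1 < e5 < e6

after step 1 (e2 read() → 2): value 2
after step 2 (e3 read() → 2): value 2
after step 3 (e4 write(74)): value 74
after step 4 (e1 read() → 74): value 74
after step 5 (e5 read() → 74): value 74
after step 6 (e6 read() → 74): value 74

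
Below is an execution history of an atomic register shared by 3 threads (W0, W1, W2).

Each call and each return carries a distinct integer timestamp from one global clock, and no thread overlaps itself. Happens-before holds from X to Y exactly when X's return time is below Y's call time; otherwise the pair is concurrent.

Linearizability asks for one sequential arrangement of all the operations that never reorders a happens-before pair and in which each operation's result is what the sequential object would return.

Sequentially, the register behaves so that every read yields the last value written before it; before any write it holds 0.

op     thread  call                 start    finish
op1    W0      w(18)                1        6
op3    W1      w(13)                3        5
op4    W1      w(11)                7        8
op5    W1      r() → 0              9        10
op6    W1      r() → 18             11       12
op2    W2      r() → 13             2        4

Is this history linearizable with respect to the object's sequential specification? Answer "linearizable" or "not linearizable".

not linearizable

prefix check: 1..9 passes, 1..10 fails once op5's time-10 response joins
all 6 real-time-respecting orders fail — 5 completed atomic register operations, no legal replay
e.g. op1, op2, op3, op4, op5: illegal at step 2, since op2 r() → 13 cannot apply there
e.g. op1, op3, op2, op4, op5: illegal at step 5, since op5 r() → 0 cannot apply there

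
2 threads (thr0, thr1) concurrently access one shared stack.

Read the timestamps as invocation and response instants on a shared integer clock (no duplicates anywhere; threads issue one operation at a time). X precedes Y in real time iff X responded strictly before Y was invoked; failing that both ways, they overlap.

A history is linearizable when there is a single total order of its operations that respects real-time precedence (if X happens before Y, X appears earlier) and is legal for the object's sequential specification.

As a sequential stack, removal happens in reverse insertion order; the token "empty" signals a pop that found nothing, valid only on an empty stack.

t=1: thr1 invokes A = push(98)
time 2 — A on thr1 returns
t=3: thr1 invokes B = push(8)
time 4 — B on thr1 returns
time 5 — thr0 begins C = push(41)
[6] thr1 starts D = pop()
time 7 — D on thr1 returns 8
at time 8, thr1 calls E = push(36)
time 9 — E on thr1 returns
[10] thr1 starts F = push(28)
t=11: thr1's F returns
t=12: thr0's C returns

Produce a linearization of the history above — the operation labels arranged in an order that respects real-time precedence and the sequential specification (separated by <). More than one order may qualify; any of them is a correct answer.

step 1: A push(98) — stack <98>
step 2: B push(8) — stack <98,8>
step 3: D pop() → 8 — stack <98>
step 4: C push(41) — stack <98,41>
step 5: E push(36) — stack <98,41,36>
step 6: F push(28) — stack <98,41,36,28>

A < B < D < C < E < F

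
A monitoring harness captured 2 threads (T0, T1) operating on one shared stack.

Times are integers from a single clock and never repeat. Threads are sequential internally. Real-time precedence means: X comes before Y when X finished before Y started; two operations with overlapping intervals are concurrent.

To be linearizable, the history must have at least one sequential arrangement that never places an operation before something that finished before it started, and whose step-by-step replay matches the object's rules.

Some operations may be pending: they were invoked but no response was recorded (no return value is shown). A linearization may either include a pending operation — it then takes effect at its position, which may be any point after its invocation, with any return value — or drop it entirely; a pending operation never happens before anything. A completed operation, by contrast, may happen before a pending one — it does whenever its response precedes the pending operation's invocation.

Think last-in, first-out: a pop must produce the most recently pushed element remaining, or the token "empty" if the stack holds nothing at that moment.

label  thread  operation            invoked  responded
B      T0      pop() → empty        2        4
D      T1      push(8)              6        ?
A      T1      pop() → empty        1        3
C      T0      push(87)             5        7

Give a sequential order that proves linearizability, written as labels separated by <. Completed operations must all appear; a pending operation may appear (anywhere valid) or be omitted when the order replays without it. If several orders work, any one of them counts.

A < B < C

step 1: A pop() → empty — stack <>
step 2: B pop() → empty — stack <>
step 3: C push(87) — stack <87>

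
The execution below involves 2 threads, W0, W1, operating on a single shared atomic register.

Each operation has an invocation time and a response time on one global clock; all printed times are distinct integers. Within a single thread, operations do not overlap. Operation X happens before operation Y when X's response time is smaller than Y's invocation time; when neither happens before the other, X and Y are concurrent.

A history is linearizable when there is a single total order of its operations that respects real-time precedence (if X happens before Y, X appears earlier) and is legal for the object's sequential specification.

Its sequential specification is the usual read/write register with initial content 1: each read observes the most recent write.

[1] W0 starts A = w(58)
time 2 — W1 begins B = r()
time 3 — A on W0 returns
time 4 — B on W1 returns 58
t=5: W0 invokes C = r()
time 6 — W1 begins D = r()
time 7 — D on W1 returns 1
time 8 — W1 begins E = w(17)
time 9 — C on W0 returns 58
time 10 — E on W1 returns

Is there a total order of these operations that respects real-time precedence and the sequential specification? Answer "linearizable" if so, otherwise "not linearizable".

not linearizable

already the first 7 events (up to D's response at time 7) admit no linearization; the first 6 still do
no legal order exists: 2 real-time-consistent candidates over 3 completed atomic register operations, all rejected
completion choices over the 1 pending operation (C) were checked; none helps
take A, B, D (pending dropped): step 3 already fails, because D r() → 1 cannot occur there
take B, A, D (pending dropped): step 1 already fails, because B r() → 58 cannot occur there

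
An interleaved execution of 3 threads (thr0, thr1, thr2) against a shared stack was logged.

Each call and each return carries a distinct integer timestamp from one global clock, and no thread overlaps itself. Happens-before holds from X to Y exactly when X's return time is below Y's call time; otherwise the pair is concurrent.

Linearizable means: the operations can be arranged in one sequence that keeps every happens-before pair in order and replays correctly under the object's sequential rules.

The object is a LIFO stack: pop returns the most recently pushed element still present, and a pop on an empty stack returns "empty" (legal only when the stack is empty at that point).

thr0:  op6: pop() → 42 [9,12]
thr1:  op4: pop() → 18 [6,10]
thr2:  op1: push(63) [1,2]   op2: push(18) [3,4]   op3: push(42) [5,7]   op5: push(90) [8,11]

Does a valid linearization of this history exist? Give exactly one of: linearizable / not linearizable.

one valid linearization: op1, op2, op3, op6, op4, op5
after step 1 (op1 push(63)): stack <63>
after step 2 (op2 push(18)): stack <63,18>
after step 3 (op3 push(42)): stack <63,18,42>
after step 4 (op6 pop() → 42): stack <63,18>
after step 5 (op4 pop() → 18): stack <63>
after step 6 (op5 push(90)): stack <63,90>

linearizable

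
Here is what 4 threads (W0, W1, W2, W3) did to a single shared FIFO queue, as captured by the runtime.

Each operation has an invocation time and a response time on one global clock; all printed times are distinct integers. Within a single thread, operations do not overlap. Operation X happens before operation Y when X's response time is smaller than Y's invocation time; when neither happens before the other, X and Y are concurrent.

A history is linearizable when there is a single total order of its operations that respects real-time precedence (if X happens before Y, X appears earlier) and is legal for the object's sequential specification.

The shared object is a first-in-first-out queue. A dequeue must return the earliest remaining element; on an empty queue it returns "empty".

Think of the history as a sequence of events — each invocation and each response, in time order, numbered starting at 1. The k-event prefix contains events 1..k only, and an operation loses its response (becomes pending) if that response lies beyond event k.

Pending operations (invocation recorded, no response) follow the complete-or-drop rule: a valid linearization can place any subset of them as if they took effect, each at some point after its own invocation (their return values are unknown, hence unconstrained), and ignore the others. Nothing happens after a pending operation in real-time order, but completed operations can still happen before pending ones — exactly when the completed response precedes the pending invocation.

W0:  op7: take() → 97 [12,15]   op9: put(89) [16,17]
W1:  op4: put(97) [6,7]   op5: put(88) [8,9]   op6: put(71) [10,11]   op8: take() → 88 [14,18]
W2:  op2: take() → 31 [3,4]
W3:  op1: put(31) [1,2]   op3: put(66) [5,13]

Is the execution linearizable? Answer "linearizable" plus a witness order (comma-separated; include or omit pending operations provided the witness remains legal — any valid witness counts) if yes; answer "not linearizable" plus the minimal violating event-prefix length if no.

linearizable — witness: op1, op2, op4, op5, op3, op6, op7, op8, op9

step 1: op1 put(31) — queue <31>
step 2: op2 take() → 31 — queue <>
step 3: op4 put(97) — queue <97>
step 4: op5 put(88) — queue <97,88>
step 5: op3 put(66) — queue <97,88,66>
step 6: op6 put(71) — queue <97,88,66,71>
step 7: op7 take() → 97 — queue <88,66,71>
step 8: op8 take() → 88 — queue <66,71>
step 9: op9 put(89) — queue <66,71,89>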